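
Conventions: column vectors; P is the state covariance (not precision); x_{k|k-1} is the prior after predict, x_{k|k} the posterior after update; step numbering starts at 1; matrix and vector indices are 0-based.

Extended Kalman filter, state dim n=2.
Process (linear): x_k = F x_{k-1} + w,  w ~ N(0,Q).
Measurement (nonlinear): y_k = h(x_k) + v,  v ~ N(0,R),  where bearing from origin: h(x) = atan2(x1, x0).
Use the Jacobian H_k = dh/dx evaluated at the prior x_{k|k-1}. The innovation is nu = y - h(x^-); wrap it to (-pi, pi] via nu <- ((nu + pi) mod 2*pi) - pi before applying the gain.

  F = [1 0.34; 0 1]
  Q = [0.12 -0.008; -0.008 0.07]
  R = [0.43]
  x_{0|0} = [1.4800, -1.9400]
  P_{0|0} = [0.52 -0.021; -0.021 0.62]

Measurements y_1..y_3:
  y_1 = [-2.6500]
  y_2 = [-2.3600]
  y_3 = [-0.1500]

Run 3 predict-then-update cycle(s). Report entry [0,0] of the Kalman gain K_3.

step 1: x^-=[0.8204, -1.9400]  P^-=[0.6974 0.1818; 0.1818 0.6900]  H_jac=[0.4373 0.1849]  S=[0.6163]  K=[0.5493; 0.3360]  nu=[-1.4793]  x^+=[0.0078, -2.4370]  P^+=[0.5114 0.0680; 0.0680 0.6204]
step 2: x^-=[-0.8208, -2.4370]  P^-=[0.7494 0.2710; 0.2710 0.6904]  H_jac=[0.3685 -0.1241]  S=[0.5176]  K=[0.4686; 0.0274]  nu=[-0.4643]  x^+=[-1.0384, -2.4497]  P^+=[0.6358 0.2643; 0.2643 0.6900]
step 3: x^-=[-1.8713, -2.4497]  P^-=[1.0153 0.4910; 0.4910 0.7600]  H_jac=[0.2578 -0.1969]  S=[0.4771]  K=[0.3459; -0.0484]  nu=[2.0731]  x^+=[-1.1541, -2.5501]  P^+=[0.9582 0.4989; 0.4989 0.7589]

K[0,0] = 0.3459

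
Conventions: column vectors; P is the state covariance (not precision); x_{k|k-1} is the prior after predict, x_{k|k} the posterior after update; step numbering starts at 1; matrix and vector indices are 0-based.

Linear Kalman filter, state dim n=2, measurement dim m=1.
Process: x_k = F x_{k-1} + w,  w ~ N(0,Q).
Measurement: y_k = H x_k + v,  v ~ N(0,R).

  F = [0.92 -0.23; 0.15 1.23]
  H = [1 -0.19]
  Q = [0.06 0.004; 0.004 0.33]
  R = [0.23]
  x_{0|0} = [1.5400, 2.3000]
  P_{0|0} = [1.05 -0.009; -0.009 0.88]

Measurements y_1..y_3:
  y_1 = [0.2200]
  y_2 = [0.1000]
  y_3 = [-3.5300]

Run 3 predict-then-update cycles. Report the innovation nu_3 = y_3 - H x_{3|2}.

step 1: x^-=[0.8878, 3.0600]  P^-=[0.9991 -0.1099; -0.1099 1.6817]  S=[1.3316]  K=[0.7660; -0.3225]  nu=[-0.0864]  x^+=[0.8216, 3.0879]  P^+=[0.2178 0.2190; 0.2190 1.5432]
step 2: x^-=[0.0457, 3.9213]  P^-=[0.2333 -0.1622; -0.1622 2.7504]  S=[0.6242]  K=[0.4231; -1.0970]  nu=[0.7994]  x^+=[0.3839, 3.0444]  P^+=[0.1215 0.1275; 0.1275 1.9991]
step 3: x^-=[-0.3470, 3.8022]  P^-=[0.2147 -0.4049; -0.4049 3.4043]  S=[0.7214]  K=[0.4042; -1.4578]  nu=[-2.4606]  x^+=[-1.3416, 7.3893]  P^+=[0.0968 0.0202; 0.0202 1.8711]

innov = [-2.4606]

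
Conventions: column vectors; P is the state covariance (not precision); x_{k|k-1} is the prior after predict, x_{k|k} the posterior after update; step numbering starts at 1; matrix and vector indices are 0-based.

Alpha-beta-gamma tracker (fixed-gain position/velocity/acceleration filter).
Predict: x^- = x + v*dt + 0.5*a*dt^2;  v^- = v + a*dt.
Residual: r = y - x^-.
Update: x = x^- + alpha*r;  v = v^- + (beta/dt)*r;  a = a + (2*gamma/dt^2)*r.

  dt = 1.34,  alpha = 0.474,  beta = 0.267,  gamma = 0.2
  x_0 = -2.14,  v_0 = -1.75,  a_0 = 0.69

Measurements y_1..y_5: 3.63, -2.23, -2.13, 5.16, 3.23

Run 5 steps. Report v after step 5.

v_post = 0.8202

step 1: x_pred=-3.8655  r=7.4955  x^+=-0.3126  v^+=0.6681  a^+=2.3598
step 2: x_pred=2.7012  r=-4.9312  x^+=0.3638  v^+=2.8476  a^+=1.2612
step 3: x_pred=5.3120  r=-7.4420  x^+=1.7845  v^+=3.0548  a^+=-0.3966
step 4: x_pred=5.5219  r=-0.3619  x^+=5.3504  v^+=2.4513  a^+=-0.4772
step 5: x_pred=8.2067  r=-4.9767  x^+=5.8477  v^+=0.8202  a^+=-1.5858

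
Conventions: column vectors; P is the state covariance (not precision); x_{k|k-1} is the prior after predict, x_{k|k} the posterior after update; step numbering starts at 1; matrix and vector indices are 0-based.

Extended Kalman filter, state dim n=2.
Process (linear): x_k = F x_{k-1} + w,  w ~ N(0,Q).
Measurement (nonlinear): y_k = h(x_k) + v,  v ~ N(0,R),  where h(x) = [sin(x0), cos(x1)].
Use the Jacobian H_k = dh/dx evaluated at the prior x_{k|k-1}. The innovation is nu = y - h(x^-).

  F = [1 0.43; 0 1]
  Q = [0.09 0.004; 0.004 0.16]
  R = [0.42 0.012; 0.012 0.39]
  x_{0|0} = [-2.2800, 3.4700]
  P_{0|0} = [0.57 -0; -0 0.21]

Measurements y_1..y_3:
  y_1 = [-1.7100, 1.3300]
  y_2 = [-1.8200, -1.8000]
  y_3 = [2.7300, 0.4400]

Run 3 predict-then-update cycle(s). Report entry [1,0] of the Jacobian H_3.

H_jac[1,0] = 0.0000

step 1: x^-=[-0.7879, 3.4700]  P^-=[0.6988 0.0943; 0.0943 0.3700]  H_jac=[0.7053 0.0000; 0.0000 0.3225]  S=[0.7677 0.0335; 0.0335 0.4285]  K=[0.6412 0.0209; 0.0748 0.2727]  nu=[-1.0011, 2.2766]  x^+=[-1.3822, 4.0159]  P^+=[0.3822 0.0492; 0.0492 0.3325]
step 2: x^-=[0.3447, 4.0159]  P^-=[0.5759 0.1961; 0.1961 0.4925]  H_jac=[0.9412 0.0000; 0.0000 0.7671]  S=[0.9302 0.1536; 0.1536 0.6798]  K=[0.5674 0.0931; 0.1108 0.5307]  nu=[-2.1579, -1.1585]  x^+=[-0.9875, 3.1620]  P^+=[0.2544 0.0562; 0.0562 0.2715]
step 3: x^-=[0.3722, 3.1620]  P^-=[0.4429 0.1770; 0.1770 0.4315]  H_jac=[0.9315 0.0000; 0.0000 0.0204]  S=[0.8044 0.0154; 0.0154 0.3902]  K=[0.5132 -0.0110; 0.2047 0.0145]  nu=[2.3664, 1.4398]  x^+=[1.5707, 3.6672]  P^+=[0.2312 0.0925; 0.0925 0.3977]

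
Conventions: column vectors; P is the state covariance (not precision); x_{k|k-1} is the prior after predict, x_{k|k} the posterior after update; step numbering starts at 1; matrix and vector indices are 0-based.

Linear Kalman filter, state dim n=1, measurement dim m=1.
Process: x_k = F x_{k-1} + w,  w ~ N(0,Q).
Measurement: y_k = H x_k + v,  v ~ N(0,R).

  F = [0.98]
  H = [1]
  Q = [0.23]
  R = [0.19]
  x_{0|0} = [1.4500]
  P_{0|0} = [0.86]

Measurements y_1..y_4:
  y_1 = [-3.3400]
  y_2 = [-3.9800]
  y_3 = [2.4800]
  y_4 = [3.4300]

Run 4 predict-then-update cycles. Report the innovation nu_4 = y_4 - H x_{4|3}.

innov = [3.0331]

step 1: x^-=[1.4210]  P^-=[1.0559]  S=[1.2459]  K=[0.8475]  nu=[-4.7610]  x^+=[-2.6140]  P^+=[0.1610]
step 2: x^-=[-2.5617]  P^-=[0.3846]  S=[0.5746]  K=[0.6694]  nu=[-1.4183]  x^+=[-3.5111]  P^+=[0.1272]
step 3: x^-=[-3.4408]  P^-=[0.3521]  S=[0.5421]  K=[0.6495]  nu=[5.9208]  x^+=[0.4050]  P^+=[0.1234]
step 4: x^-=[0.3969]  P^-=[0.3485]  S=[0.5385]  K=[0.6472]  nu=[3.0331]  x^+=[2.3599]  P^+=[0.1230]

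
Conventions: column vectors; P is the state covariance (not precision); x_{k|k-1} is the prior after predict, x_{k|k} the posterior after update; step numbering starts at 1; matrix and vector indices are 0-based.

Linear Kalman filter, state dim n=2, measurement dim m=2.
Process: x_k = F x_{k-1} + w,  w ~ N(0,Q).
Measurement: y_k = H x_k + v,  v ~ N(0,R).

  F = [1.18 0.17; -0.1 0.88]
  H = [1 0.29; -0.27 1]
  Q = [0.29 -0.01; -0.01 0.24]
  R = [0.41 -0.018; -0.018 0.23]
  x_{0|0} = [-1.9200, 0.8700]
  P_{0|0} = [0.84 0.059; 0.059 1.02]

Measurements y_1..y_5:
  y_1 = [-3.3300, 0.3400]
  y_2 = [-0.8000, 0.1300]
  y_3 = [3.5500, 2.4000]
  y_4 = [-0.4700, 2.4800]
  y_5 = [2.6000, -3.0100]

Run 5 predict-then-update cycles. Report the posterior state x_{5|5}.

step 1: x^-=[-2.1177, 0.9576]  P^-=[1.5128 0.1037; 0.1037 1.0279]  S=[2.0694 -0.0327; -0.0327 1.3122]  K=[0.7422 -0.2137; 0.2063 0.7672]  nu=[-1.4900, -1.1894]  x^+=[-2.9694, -0.2623]  P^+=[0.3026 0.0192; 0.0192 0.1779]
step 2: x^-=[-3.5485, 0.0661]  P^-=[0.7241 0.0005; 0.0005 0.3774]  S=[1.1662 -0.1036; -0.1036 0.6599]  K=[0.6032 -0.2008; 0.1471 0.5948]  nu=[2.7293, -0.8942]  x^+=[-1.7225, -0.0642]  P^+=[0.2481 0.0099; 0.0099 0.1368]
step 3: x^-=[-2.0434, 0.1158]  P^-=[0.6433 -0.0087; -0.0087 0.3467]  S=[1.0775 -0.0991; -0.0991 0.6283]  K=[0.5764 -0.1993; 0.1384 0.5774]  nu=[5.5599, 1.7325]  x^+=[0.8161, 1.8856]  P^+=[0.2376 0.0079; 0.0079 0.1325]
step 4: x^-=[1.2835, 1.5777]  P^-=[0.6279 -0.0101; -0.0101 0.3435]  S=[1.0609 -0.0972; -0.0972 0.6248]  K=[0.5709 -0.1987; 0.1371 0.5756]  nu=[-2.2111, 1.2488]  x^+=[-0.2268, 1.9933]  P^+=[0.2354 0.0076; 0.0076 0.1320]
step 5: x^-=[0.0712, 1.7768]  P^-=[0.6247 -0.0103; -0.0103 0.3432]  S=[1.0576 -0.0966; -0.0966 0.6243]  K=[0.5697 -0.1985; 0.1369 0.5754]  nu=[2.0135, -4.7676]  x^+=[2.1646, -0.6907]  P^+=[0.2350 0.0075; 0.0075 0.1319]

x_post = [2.1646, -0.6907]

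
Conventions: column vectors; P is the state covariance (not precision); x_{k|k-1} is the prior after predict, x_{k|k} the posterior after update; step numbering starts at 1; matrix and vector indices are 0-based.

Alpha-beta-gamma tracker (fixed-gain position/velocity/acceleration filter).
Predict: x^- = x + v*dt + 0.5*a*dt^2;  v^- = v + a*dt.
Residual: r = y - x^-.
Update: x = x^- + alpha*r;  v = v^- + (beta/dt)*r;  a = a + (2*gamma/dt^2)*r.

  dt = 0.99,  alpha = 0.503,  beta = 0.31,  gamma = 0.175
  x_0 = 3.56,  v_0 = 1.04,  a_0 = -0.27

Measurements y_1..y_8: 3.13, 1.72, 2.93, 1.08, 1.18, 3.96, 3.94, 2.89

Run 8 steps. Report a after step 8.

step 1: x_pred=4.4573  r=-1.3273  x^+=3.7897  v^+=0.3571  a^+=-0.7440
step 2: x_pred=3.7786  r=-2.0586  x^+=2.7431  v^+=-1.0241  a^+=-1.4791
step 3: x_pred=1.0045  r=1.9255  x^+=1.9730  v^+=-1.8854  a^+=-0.7915
step 4: x_pred=-0.2815  r=1.3615  x^+=0.4034  v^+=-2.2427  a^+=-0.3053
step 5: x_pred=-1.9665  r=3.1465  x^+=-0.3838  v^+=-1.5597  a^+=0.8183
step 6: x_pred=-1.5269  r=5.4869  x^+=1.2330  v^+=0.9686  a^+=2.7777
step 7: x_pred=3.5532  r=0.3868  x^+=3.7477  v^+=3.8397  a^+=2.9159
step 8: x_pred=8.9780  r=-6.0880  x^+=5.9157  v^+=4.8201  a^+=0.7418

a_post = 0.7418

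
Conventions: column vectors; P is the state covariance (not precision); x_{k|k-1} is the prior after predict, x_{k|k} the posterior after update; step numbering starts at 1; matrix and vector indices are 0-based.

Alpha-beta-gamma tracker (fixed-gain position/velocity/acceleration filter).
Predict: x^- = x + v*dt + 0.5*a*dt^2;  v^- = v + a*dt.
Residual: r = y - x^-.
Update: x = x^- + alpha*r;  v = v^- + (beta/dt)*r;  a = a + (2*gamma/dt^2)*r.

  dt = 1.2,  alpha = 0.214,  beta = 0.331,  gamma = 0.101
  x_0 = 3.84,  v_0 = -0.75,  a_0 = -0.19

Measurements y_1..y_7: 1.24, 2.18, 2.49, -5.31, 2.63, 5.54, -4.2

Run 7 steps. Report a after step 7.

a_post = 0.5348

step 1: x_pred=2.8032  r=-1.5632  x^+=2.4687  v^+=-1.4092  a^+=-0.4093
step 2: x_pred=0.4830  r=1.6970  x^+=0.8461  v^+=-1.4322  a^+=-0.1712
step 3: x_pred=-0.9958  r=3.4858  x^+=-0.2499  v^+=-0.6762  a^+=0.3178
step 4: x_pred=-0.8325  r=-4.4775  x^+=-1.7907  v^+=-1.5299  a^+=-0.3103
step 5: x_pred=-3.8500  r=6.4800  x^+=-2.4633  v^+=-0.1149  a^+=0.5987
step 6: x_pred=-2.1702  r=7.7102  x^+=-0.5202  v^+=2.7302  a^+=1.6802
step 7: x_pred=3.9658  r=-8.1658  x^+=2.2183  v^+=2.4941  a^+=0.5348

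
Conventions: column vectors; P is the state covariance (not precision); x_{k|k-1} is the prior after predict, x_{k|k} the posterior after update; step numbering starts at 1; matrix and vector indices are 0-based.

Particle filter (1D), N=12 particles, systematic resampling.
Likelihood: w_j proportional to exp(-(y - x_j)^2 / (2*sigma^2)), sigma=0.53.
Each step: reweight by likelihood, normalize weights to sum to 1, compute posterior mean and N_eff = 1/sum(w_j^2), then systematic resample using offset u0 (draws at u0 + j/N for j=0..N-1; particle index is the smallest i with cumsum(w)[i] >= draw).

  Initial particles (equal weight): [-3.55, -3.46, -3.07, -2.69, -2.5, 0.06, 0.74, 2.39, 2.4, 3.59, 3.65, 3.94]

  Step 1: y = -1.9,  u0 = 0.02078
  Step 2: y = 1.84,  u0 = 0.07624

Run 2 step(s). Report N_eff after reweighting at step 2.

N_eff = 6.3946

step 1: w=[0.0081, 0.0136, 0.0906, 0.3410, 0.5456, 0.0011, 0.0000, 0.0000, 0.0000, 0.0000, 0.0000, 0.0000]  mean=-2.6352  Neff=2.3674  idx=[1, 2, 3, 3, 3, 3, 4, 4, 4, 4, 4, 4]
step 2: w=[0.0000, 0.0000, 0.0080, 0.0080, 0.0080, 0.0080, 0.1613, 0.1613, 0.1613, 0.1613, 0.1613, 0.1613]  mean=-2.5061  Neff=6.3946  idx=[6, 6, 7, 7, 8, 8, 9, 9, 10, 10, 11, 11]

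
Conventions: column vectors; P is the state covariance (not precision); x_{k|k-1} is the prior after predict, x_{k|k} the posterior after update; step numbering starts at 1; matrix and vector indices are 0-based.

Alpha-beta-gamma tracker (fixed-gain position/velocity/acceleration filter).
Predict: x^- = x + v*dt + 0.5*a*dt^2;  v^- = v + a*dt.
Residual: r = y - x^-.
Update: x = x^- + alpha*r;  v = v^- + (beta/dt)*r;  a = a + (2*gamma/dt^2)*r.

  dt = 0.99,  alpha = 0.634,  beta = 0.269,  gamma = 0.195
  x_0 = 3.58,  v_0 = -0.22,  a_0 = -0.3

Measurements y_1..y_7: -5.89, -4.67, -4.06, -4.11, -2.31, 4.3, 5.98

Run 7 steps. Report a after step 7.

a_post = 3.2934

step 1: x_pred=3.2152  r=-9.1052  x^+=-2.5575  v^+=-2.9910  a^+=-3.9231
step 2: x_pred=-7.4412  r=2.7712  x^+=-5.6842  v^+=-6.1220  a^+=-2.8204
step 3: x_pred=-13.1271  r=9.0671  x^+=-7.3786  v^+=-6.4505  a^+=0.7876
step 4: x_pred=-13.3786  r=9.2686  x^+=-7.5023  v^+=-3.1524  a^+=4.4757
step 5: x_pred=-8.4298  r=6.1198  x^+=-4.5499  v^+=2.9414  a^+=6.9109
step 6: x_pred=1.7489  r=2.5511  x^+=3.3663  v^+=10.4764  a^+=7.9261
step 7: x_pred=17.6221  r=-11.6421  x^+=10.2410  v^+=15.1599  a^+=3.2934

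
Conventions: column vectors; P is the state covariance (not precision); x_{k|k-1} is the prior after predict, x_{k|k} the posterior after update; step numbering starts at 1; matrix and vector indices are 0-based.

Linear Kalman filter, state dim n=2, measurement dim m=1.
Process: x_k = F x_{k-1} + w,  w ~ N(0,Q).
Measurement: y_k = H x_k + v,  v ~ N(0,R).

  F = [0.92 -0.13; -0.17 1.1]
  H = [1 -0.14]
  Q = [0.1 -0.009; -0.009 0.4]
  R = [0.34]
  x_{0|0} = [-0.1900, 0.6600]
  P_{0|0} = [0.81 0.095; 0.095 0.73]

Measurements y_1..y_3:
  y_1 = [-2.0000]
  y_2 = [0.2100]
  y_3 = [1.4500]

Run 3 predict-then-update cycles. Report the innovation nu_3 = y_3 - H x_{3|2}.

step 1: x^-=[-0.2606, 0.7583]  P^-=[0.7752 -0.1418; -0.1418 1.2712]  S=[1.1798]  K=[0.6739; -0.2711]  nu=[-1.6332]  x^+=[-1.3612, 1.2010]  P^+=[0.2394 0.0737; 0.0737 1.1845]
step 2: x^-=[-1.4084, 1.5525]  P^-=[0.3051 -0.1396; -0.1396 1.8126]  S=[0.7197]  K=[0.4510; -0.5467]  nu=[1.8358]  x^+=[-0.5804, 0.5490]  P^+=[0.1586 0.0378; 0.0378 1.5975]
step 3: x^-=[-0.6054, 0.7025]  P^-=[0.2522 -0.2232; -0.2232 2.3235]  S=[0.7003]  K=[0.4048; -0.7832]  nu=[2.1537]  x^+=[0.2665, -0.9843]  P^+=[0.1375 -0.0011; -0.0011 1.8939]

innov = [2.1537]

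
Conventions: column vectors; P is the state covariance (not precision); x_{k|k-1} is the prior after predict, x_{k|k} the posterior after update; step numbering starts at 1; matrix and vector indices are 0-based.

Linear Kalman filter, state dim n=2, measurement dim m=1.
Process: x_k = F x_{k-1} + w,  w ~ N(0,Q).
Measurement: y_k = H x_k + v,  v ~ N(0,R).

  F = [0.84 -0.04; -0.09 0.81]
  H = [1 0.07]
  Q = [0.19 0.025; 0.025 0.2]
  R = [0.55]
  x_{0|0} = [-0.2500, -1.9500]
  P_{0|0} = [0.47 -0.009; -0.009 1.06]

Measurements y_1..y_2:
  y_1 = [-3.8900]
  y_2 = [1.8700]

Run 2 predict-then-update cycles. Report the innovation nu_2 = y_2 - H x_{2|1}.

innov = [3.4845]

step 1: x^-=[-0.1320, -1.5570]  P^-=[0.5239 -0.0510; -0.0510 0.9006]  S=[1.0712]  K=[0.4858; 0.0112]  nu=[-3.6490]  x^+=[-1.9046, -1.5979]  P^+=[0.2712 -0.0569; -0.0569 0.9005]
step 2: x^-=[-1.5359, -1.1229]  P^-=[0.3866 -0.0636; -0.0636 0.8013]  S=[0.9316]  K=[0.4102; -0.0080]  nu=[3.4845]  x^+=[-0.1066, -1.1509]  P^+=[0.2298 -0.0605; -0.0605 0.8012]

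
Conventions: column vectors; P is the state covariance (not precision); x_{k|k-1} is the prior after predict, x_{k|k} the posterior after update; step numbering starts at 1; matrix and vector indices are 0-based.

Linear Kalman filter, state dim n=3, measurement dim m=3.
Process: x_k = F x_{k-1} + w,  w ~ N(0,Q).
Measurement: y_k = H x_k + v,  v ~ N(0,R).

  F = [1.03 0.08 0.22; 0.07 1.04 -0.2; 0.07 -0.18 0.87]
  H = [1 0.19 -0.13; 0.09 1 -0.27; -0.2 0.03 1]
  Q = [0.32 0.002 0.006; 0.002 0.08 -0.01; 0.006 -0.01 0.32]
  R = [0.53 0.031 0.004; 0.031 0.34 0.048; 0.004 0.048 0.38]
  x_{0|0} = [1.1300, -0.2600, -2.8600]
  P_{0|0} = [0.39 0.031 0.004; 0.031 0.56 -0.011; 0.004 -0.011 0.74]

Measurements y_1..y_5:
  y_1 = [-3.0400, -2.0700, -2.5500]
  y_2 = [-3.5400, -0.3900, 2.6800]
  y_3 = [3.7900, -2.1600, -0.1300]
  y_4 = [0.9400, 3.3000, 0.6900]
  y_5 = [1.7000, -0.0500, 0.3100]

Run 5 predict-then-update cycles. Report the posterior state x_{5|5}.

x_post = [1.3830, 0.2300, 0.4196]

step 1: x^-=[0.5139, 0.3807, -2.3623]  P^-=[0.7797 0.0744 0.1654; 0.0744 0.7262 -0.2500; 0.1654 -0.2500 0.9033]  S=[1.3488 0.3453 -0.1426; 0.3453 1.2787 -0.4270; -0.1426 -0.4270 1.2331]  K=[0.5949 -0.0637 0.0563; 0.0234 0.6272 0.0228; 0.1175 -0.1901 0.6474]  nu=[-3.9333, -3.1348, -0.0963]  x^+=[-1.6316, -1.6798, -2.2908]  P^+=[0.3260 -0.0066 0.0861; -0.0066 0.2240 0.0308; 0.0861 0.0308 0.2536]
step 2: x^-=[-2.3189, -1.4030, -1.8048]  P^-=[0.7185 0.0160 0.1554; 0.0160 0.3178 -0.0618; 0.1554 -0.0618 0.5218]  S=[1.2376 0.1581 -0.0579; 0.1581 0.7304 -0.1384; -0.0579 -0.1384 0.8648]  K=[0.5769 -0.0638 0.0425; 0.0100 0.4597 0.0101; 0.1096 -0.1791 0.5440]  nu=[-1.1891, 0.7344, 4.0631]  x^+=[-2.8790, -1.0364, 0.1438]  P^+=[0.3159 -0.0089 0.0788; -0.0089 0.1631 0.0193; 0.0788 0.0193 0.2138]
step 3: x^-=[-3.0167, -1.3081, 0.1101]  P^-=[0.7015 0.0084 0.1414; 0.0084 0.2550 -0.0549; 0.1414 -0.0549 0.4924]  S=[1.2181 0.1385 -0.0641; 0.1385 0.6609 -0.1257; -0.0641 -0.1257 0.8408]  K=[0.5710 -0.0624 0.0358; 0.0062 0.4088 0.0034; 0.1040 -0.1860 0.5302]  nu=[7.0695, -0.5506, -0.8042]  x^+=[1.0260, -1.4919, 0.5213]  P^+=[0.3125 -0.0095 0.0757; -0.0095 0.1442 0.0147; 0.0757 0.0147 0.2077]
step 4: x^-=[1.0521, -1.5840, 0.7939]  P^-=[0.6958 0.0059 0.1373; 0.0059 0.2361 -0.0548; 0.1373 -0.0548 0.4882]  S=[1.2118 0.1328 -0.0666; 0.1328 0.6413 -0.1250; -0.0666 -0.1250 0.8380]  K=[0.5691 -0.0623 0.0340; 0.0049 0.3912 0.0004; 0.1022 -0.1900 0.5277]  nu=[0.2921, 5.0037, 0.1540]  x^+=[0.9120, 0.3747, -0.0458]  P^+=[0.3114 -0.0097 0.0748; -0.0097 0.1375 0.0129; 0.0748 0.0129 0.2064]
step 5: x^-=[0.9592, 0.4627, -0.0435]  P^-=[0.6939 0.0048 0.1363; 0.0048 0.2297 -0.0551; 0.1363 -0.0551 0.4875]  S=[1.2096 0.1307 -0.0673; 0.1307 0.6348 -0.1252; -0.0673 -0.1252 0.8376]  K=[0.5684 -0.0624 0.0335; 0.0043 0.3848 -0.0008; 0.1017 -0.1918 0.5270]  nu=[0.6472, -0.6107, 0.5314]  x^+=[1.3830, 0.2300, 0.4196]  P^+=[0.3110 -0.0099 0.0745; -0.0099 0.1351 0.0122; 0.0745 0.0122 0.2060]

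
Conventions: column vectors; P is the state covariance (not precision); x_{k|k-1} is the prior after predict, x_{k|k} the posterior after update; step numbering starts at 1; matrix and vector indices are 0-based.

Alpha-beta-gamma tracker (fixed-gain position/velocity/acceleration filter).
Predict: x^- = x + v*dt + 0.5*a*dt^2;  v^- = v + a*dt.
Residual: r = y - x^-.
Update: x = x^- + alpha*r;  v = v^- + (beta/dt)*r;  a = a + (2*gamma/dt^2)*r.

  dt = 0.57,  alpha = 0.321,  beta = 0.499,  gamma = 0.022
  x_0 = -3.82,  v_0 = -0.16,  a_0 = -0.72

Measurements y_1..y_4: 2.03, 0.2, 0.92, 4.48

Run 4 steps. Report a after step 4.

step 1: x_pred=-4.0282  r=6.0582  x^+=-2.0835  v^+=4.7332  a^+=0.1004
step 2: x_pred=0.6307  r=-0.4307  x^+=0.4925  v^+=4.4133  a^+=0.0421
step 3: x_pred=3.0149  r=-2.0949  x^+=2.3424  v^+=2.6034  a^+=-0.2416
step 4: x_pred=3.7871  r=0.6929  x^+=4.0095  v^+=3.0722  a^+=-0.1478

a_post = -0.1478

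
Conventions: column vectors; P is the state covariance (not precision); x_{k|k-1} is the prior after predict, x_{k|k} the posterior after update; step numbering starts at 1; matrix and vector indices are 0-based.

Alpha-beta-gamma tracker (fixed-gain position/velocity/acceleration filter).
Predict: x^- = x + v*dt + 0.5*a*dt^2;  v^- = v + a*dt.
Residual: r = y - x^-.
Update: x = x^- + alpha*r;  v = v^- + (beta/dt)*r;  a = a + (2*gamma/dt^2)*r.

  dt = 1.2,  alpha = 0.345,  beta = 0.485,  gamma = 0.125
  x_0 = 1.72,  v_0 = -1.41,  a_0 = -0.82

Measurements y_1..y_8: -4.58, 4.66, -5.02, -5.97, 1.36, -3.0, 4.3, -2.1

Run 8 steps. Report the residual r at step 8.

step 1: x_pred=-0.5624  r=-4.0176  x^+=-1.9485  v^+=-4.0178  a^+=-1.5175
step 2: x_pred=-7.8624  r=12.5224  x^+=-3.5422  v^+=-0.7776  a^+=0.6565
step 3: x_pred=-4.0026  r=-1.0174  x^+=-4.3536  v^+=-0.4010  a^+=0.4799
step 4: x_pred=-4.4893  r=-1.4807  x^+=-5.0001  v^+=-0.4236  a^+=0.2228
step 5: x_pred=-5.3480  r=6.7080  x^+=-3.0337  v^+=2.5550  a^+=1.3874
step 6: x_pred=1.0312  r=-4.0312  x^+=-0.3596  v^+=2.5906  a^+=0.6876
step 7: x_pred=3.2442  r=1.0558  x^+=3.6084  v^+=3.8424  a^+=0.8709
step 8: x_pred=8.8463  r=-10.9463  x^+=5.0698  v^+=0.4633  a^+=-1.0296

resid = -10.9463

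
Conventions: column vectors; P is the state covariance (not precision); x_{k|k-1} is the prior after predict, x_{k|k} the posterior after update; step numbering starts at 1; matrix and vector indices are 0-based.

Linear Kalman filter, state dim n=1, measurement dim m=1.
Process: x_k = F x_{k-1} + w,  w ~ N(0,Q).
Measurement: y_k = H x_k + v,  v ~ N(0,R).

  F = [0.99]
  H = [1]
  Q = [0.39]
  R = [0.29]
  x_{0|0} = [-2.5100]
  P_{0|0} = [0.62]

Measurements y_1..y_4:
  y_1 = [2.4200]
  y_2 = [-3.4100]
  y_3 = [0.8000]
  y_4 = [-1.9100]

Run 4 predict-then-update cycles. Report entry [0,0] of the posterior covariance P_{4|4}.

step 1: x^-=[-2.4849]  P^-=[0.9977]  S=[1.2877]  K=[0.7748]  nu=[4.9049]  x^+=[1.3153]  P^+=[0.2247]
step 2: x^-=[1.3022]  P^-=[0.6102]  S=[0.9002]  K=[0.6779]  nu=[-4.7122]  x^+=[-1.8920]  P^+=[0.1966]
step 3: x^-=[-1.8731]  P^-=[0.5827]  S=[0.8727]  K=[0.6677]  nu=[2.6731]  x^+=[-0.0883]  P^+=[0.1936]
step 4: x^-=[-0.0874]  P^-=[0.5798]  S=[0.8698]  K=[0.6666]  nu=[-1.8226]  x^+=[-1.3023]  P^+=[0.1933]

P_post[0,0] = 0.1933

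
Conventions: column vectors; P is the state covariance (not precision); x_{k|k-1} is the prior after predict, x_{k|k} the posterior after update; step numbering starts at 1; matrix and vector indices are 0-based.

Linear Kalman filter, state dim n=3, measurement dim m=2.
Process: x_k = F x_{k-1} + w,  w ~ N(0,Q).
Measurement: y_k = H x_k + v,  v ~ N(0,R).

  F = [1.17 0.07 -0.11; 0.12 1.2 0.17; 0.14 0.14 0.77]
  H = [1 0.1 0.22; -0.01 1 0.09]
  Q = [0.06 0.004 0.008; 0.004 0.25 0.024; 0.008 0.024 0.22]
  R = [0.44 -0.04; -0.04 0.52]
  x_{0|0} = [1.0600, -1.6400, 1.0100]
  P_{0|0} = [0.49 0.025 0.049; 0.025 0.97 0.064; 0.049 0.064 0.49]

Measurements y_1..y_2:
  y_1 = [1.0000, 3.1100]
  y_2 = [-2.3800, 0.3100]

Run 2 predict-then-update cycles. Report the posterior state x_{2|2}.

step 1: x^-=[1.0143, -1.6691, 0.6965]  P^-=[0.7319 0.1818 0.1065; 0.1818 1.7033 0.3303; 0.1065 0.3303 0.5645]  S=[1.3140 0.4008; 0.4008 2.2836]  K=[0.5960 -0.0240; 0.0973 0.7410; 0.1584 0.1386]  nu=[-0.0006, 4.7266]  x^+=[0.9005, 1.8334, 1.3516]  P^+=[0.2753 -0.0298 -0.0416; -0.0298 0.3791 0.0230; -0.0416 0.0230 0.4700]
step 2: x^-=[1.0333, 2.5380, 1.4235]  P^-=[0.4499 0.0131 -0.0241; 0.0131 0.8125 0.1653; -0.0241 0.1653 0.5063]  S=[0.9218 0.0956; 0.0956 1.3662]  K=[0.4868 -0.0294; 0.0796 0.6000; 0.0973 0.1477]  nu=[-3.9802, -2.3457]  x^+=[-0.8353, 0.8138, 0.6896]  P^+=[0.2330 -0.0262 -0.0684; -0.0262 0.3058 0.0304; -0.0684 0.0304 0.4650]

x_post = [-0.8353, 0.8138, 0.6896]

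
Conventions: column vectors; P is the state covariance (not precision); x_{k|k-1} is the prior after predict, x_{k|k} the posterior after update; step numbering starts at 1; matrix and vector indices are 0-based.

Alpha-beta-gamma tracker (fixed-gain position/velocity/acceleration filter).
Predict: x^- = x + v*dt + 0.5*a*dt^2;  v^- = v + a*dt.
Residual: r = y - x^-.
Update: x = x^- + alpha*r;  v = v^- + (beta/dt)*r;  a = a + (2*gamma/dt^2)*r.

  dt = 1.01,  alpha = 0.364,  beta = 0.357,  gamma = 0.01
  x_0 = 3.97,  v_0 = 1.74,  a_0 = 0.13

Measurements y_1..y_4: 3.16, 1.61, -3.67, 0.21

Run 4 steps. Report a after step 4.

step 1: x_pred=5.7937  r=-2.6337  x^+=4.8350  v^+=0.9404  a^+=0.0784
step 2: x_pred=5.8248  r=-4.2148  x^+=4.2906  v^+=-0.4703  a^+=-0.0043
step 3: x_pred=3.8135  r=-7.4835  x^+=1.0895  v^+=-3.1197  a^+=-0.1510
step 4: x_pred=-2.1384  r=2.3484  x^+=-1.2836  v^+=-2.4421  a^+=-0.1049

a_post = -0.1049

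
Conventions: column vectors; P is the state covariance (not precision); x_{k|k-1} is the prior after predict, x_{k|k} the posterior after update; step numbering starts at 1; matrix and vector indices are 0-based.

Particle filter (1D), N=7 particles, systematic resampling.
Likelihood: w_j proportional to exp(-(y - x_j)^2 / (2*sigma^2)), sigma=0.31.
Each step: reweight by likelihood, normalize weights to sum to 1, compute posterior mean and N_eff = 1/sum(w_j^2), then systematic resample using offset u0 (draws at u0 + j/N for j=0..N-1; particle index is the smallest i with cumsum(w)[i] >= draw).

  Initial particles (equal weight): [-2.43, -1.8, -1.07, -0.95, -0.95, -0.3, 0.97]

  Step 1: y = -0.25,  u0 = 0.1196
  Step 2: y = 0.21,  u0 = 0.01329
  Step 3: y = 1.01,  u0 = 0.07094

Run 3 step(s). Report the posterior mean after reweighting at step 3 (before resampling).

step 1: w=[0.0000, 0.0000, 0.0258, 0.0665, 0.0665, 0.8408, 0.0004]  mean=-0.4059  Neff=1.3958  idx=[4, 5, 5, 5, 5, 5, 5]
step 2: w=[0.0006, 0.1666, 0.1666, 0.1666, 0.1666, 0.1666, 0.1666]  mean=-0.3004  Neff=6.0070  idx=[1, 1, 2, 3, 4, 5, 6]
step 3: w=[0.1429, 0.1429, 0.1429, 0.1429, 0.1429, 0.1429, 0.1429]  mean=-0.3000  Neff=7.0000  idx=[0, 1, 2, 3, 4, 5, 6]

post_mean = -0.3000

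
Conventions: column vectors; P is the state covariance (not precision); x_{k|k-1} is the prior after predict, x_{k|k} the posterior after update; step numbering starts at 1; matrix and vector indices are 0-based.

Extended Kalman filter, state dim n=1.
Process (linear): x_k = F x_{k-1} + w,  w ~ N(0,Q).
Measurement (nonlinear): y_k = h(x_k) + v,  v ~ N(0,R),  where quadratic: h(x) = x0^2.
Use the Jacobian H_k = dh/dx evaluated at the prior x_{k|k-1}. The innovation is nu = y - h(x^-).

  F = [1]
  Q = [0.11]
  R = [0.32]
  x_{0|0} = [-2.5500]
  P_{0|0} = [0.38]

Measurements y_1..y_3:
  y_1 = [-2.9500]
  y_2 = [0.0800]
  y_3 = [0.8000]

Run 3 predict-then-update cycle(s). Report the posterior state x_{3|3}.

step 1: x^-=[-2.5500]  P^-=[0.4900]  H_jac=[-5.1000]  S=[13.0649]  K=[-0.1913]  nu=[-9.4525]  x^+=[-0.7420]  P^+=[0.0120]
step 2: x^-=[-0.7420]  P^-=[0.1220]  H_jac=[-1.4839]  S=[0.5887]  K=[-0.3076]  nu=[-0.4705]  x^+=[-0.5973]  P^+=[0.0663]
step 3: x^-=[-0.5973]  P^-=[0.1763]  H_jac=[-1.1945]  S=[0.5716]  K=[-0.3685]  nu=[0.4433]  x^+=[-0.7606]  P^+=[0.0987]

x_post = [-0.7606]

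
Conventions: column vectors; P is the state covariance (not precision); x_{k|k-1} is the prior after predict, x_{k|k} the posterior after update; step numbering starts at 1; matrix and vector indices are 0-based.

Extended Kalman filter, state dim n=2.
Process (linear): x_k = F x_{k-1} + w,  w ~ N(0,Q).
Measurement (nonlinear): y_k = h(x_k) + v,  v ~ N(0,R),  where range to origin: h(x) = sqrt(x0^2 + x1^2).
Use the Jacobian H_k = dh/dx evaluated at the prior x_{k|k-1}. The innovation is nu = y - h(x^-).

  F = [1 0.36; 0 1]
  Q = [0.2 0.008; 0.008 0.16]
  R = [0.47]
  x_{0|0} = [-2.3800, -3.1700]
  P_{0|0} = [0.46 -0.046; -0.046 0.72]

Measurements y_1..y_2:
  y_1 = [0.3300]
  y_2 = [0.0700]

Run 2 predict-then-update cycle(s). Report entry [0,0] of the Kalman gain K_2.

K[0,0] = -0.4876

step 1: x^-=[-3.5212, -3.1700]  P^-=[0.7202 0.2212; 0.2212 0.8800]  H_jac=[-0.7432 -0.6691]  S=[1.4817]  K=[-0.4611; -0.5083]  nu=[-4.4079]  x^+=[-1.4886, -0.9294]  P^+=[0.4051 -0.1261; -0.1261 0.4971]
step 2: x^-=[-1.8232, -0.9294]  P^-=[0.5788 0.0609; 0.0609 0.6571]  H_jac=[-0.8909 -0.4542]  S=[1.1142]  K=[-0.4876; -0.3165]  nu=[-1.9764]  x^+=[-0.8595, -0.3038]  P^+=[0.3139 -0.1111; -0.1111 0.5455]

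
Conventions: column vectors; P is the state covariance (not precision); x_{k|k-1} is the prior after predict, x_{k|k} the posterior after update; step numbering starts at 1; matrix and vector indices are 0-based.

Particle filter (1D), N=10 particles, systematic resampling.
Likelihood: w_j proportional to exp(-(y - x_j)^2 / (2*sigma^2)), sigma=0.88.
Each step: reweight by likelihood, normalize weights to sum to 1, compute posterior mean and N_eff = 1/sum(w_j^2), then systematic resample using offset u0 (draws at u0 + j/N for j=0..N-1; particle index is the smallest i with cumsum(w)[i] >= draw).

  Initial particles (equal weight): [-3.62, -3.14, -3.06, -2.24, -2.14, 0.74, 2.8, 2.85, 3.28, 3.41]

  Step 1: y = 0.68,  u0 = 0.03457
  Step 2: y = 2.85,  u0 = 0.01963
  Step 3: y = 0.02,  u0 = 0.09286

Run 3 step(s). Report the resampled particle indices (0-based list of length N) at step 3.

step 1: w=[0.0000, 0.0001, 0.0001, 0.0036, 0.0052, 0.8818, 0.0485, 0.0423, 0.0112, 0.0072]  mean=0.9505  Neff=1.2789  idx=[5, 5, 5, 5, 5, 5, 5, 5, 5, 6]
step 2: w=[0.0375, 0.0375, 0.0375, 0.0375, 0.0375, 0.0375, 0.0375, 0.0375, 0.0375, 0.6628]  mean=2.1053  Neff=2.2128  idx=[0, 3, 5, 8, 9, 9, 9, 9, 9, 9]
step 3: w=[0.2465, 0.2465, 0.2465, 0.2465, 0.0023, 0.0023, 0.0023, 0.0023, 0.0023, 0.0023]  mean=0.7690  Neff=4.1144  idx=[0, 0, 1, 1, 1, 2, 2, 3, 3, 6]

resampled_idx = [0, 0, 1, 1, 1, 2, 2, 3, 3, 6]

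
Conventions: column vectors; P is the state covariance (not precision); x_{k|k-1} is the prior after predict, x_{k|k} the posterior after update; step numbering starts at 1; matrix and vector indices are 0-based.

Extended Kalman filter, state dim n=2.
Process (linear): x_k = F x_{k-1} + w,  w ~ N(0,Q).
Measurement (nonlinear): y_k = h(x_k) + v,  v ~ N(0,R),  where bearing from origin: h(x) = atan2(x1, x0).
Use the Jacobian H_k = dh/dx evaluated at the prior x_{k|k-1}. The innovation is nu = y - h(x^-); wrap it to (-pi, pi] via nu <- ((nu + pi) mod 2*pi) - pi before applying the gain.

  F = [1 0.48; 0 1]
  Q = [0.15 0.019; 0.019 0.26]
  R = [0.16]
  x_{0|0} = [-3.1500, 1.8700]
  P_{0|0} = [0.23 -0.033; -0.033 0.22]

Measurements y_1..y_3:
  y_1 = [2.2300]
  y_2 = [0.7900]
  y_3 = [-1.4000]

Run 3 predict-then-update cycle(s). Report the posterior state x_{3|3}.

step 1: x^-=[-2.2524, 1.8700]  P^-=[0.3990 0.0916; 0.0916 0.4800]  H_jac=[-0.2182 -0.2628]  S=[0.2227]  K=[-0.4991; -0.6563]  nu=[-0.2187]  x^+=[-2.1432, 2.0135]  P^+=[0.3435 0.0187; 0.0187 0.3841]
step 2: x^-=[-1.1767, 2.0135]  P^-=[0.5999 0.2220; 0.2220 0.6441]  H_jac=[-0.3702 -0.2164]  S=[0.3079]  K=[-0.8772; -0.7194]  nu=[-1.3097]  x^+=[-0.0278, 2.9558]  P^+=[0.3630 0.0277; 0.0277 0.4847]
step 3: x^-=[1.3909, 2.9558]  P^-=[0.6512 0.2793; 0.2793 0.7447]  H_jac=[-0.2770 0.1303]  S=[0.2024]  K=[-0.7111; 0.0973]  nu=[-2.5310]  x^+=[3.1908, 2.7095]  P^+=[0.5488 0.2933; 0.2933 0.7428]

x_post = [3.1908, 2.7095]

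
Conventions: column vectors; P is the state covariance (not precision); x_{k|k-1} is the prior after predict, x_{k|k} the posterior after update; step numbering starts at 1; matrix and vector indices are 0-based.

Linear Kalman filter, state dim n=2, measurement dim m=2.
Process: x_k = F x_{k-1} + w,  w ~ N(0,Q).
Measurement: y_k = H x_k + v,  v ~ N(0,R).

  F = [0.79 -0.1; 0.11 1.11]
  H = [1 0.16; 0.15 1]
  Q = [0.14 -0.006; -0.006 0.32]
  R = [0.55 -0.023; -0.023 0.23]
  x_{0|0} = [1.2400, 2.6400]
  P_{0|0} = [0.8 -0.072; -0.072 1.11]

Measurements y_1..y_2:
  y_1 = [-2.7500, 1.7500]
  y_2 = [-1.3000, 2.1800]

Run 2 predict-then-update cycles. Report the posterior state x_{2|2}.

step 1: x^-=[0.7156, 3.0668]  P^-=[0.6618 -0.1220; -0.1220 1.6797]  S=[1.2157 0.2201; 0.2201 1.8880]  K=[0.5419 -0.0752; -0.0394 0.8846]  nu=[-3.9563, -1.4241]  x^+=[-1.3212, 1.9630]  P^+=[0.3120 -0.0766; -0.0766 0.2158]
step 2: x^-=[-1.2400, 2.0336]  P^-=[0.3490 -0.0691; -0.0691 0.5710]  S=[0.8915 0.0499; 0.0499 0.7881]  K=[0.3816 -0.0455; -0.0150 0.7123]  nu=[-0.3854, 0.3324]  x^+=[-1.4022, 2.2761]  P^+=[0.2193 -0.0521; -0.0521 0.1720]

x_post = [-1.4022, 2.2761]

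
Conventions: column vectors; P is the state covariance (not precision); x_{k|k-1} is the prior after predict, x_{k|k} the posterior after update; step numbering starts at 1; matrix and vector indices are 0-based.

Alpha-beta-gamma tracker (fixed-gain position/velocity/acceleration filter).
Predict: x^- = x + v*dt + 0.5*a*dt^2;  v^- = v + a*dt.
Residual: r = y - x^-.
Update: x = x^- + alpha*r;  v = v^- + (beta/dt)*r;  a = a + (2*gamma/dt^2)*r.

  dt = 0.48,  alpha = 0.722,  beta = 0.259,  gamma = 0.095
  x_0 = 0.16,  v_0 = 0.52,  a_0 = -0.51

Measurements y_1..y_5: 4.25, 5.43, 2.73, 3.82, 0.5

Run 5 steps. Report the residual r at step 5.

step 1: x_pred=0.3508  r=3.8992  x^+=3.1660  v^+=2.3791  a^+=2.7054
step 2: x_pred=4.6197  r=0.8103  x^+=5.2047  v^+=4.1150  a^+=3.3737
step 3: x_pred=7.5686  r=-4.8386  x^+=4.0751  v^+=3.1235  a^+=-0.6165
step 4: x_pred=5.5034  r=-1.6834  x^+=4.2880  v^+=1.9193  a^+=-2.0047
step 5: x_pred=4.9783  r=-4.4783  x^+=1.7450  v^+=-1.4594  a^+=-5.6977

resid = -4.4783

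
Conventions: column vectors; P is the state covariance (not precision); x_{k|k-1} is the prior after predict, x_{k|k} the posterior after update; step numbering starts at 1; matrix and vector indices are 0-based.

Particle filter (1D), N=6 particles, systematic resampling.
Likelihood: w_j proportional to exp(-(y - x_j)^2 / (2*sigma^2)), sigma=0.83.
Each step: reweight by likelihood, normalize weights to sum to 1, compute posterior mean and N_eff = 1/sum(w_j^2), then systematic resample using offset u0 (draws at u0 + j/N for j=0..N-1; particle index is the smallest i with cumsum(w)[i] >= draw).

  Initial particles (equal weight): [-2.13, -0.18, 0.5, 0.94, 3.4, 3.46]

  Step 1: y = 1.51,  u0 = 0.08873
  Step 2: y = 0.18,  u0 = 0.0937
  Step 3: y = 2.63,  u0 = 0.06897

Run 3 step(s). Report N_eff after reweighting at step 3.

N_eff = 4.6295

step 1: w=[0.0000, 0.0822, 0.3115, 0.5160, 0.0489, 0.0414]  mean=0.9352  Neff=2.6726  idx=[2, 2, 3, 3, 3, 4]
step 2: w=[0.2424, 0.2424, 0.1717, 0.1717, 0.1717, 0.0001]  mean=0.7270  Neff=4.8557  idx=[0, 1, 1, 2, 3, 4]
step 3: w=[0.0760, 0.0760, 0.0760, 0.2573, 0.2573, 0.2573]  mean=0.8397  Neff=4.6295  idx=[0, 3, 3, 4, 4, 5]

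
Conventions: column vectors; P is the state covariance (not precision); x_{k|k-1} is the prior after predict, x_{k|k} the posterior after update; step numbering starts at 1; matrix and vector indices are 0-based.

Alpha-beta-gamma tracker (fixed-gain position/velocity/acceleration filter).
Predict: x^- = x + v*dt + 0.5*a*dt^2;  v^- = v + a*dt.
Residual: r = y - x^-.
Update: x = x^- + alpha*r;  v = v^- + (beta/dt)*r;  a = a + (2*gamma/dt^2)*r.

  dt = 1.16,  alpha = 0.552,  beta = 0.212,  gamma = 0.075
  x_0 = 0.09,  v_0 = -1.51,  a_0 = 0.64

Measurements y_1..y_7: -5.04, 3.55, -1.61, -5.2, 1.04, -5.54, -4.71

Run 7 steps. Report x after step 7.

x_post = -3.4352

step 1: x_pred=-1.2310  r=-3.8090  x^+=-3.3336  v^+=-1.4637  a^+=0.2154
step 2: x_pred=-4.8866  r=8.4366  x^+=-0.2296  v^+=0.3280  a^+=1.1559
step 3: x_pred=0.9285  r=-2.5385  x^+=-0.4727  v^+=1.2048  a^+=0.8729
step 4: x_pred=1.5122  r=-6.7122  x^+=-2.1930  v^+=0.9907  a^+=0.1246
step 5: x_pred=-0.9599  r=1.9999  x^+=0.1440  v^+=1.5008  a^+=0.3476
step 6: x_pred=2.1188  r=-7.6588  x^+=-2.1089  v^+=0.5042  a^+=-0.5062
step 7: x_pred=-1.8645  r=-2.8455  x^+=-3.4352  v^+=-0.6030  a^+=-0.8234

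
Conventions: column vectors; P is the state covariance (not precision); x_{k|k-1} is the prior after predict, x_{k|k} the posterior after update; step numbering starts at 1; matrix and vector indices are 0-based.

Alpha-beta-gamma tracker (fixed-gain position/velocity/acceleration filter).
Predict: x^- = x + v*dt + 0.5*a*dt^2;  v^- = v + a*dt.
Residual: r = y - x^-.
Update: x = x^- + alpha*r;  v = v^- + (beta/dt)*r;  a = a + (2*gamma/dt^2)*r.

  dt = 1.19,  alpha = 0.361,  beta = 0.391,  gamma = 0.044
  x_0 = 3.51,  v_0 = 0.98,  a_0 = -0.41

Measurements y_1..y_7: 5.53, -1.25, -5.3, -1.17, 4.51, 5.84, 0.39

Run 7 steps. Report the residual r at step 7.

resid = -4.2134

step 1: x_pred=4.3859  r=1.1441  x^+=4.7989  v^+=0.8680  a^+=-0.3389
step 2: x_pred=5.5919  r=-6.8419  x^+=3.1220  v^+=-1.7833  a^+=-0.7641
step 3: x_pred=0.4588  r=-5.7588  x^+=-1.6201  v^+=-4.5848  a^+=-1.1219
step 4: x_pred=-7.8704  r=6.7004  x^+=-5.4515  v^+=-3.7183  a^+=-0.7056
step 5: x_pred=-10.3759  r=14.8859  x^+=-5.0021  v^+=0.3331  a^+=0.2195
step 6: x_pred=-4.4503  r=10.2903  x^+=-0.7355  v^+=3.9754  a^+=0.8589
step 7: x_pred=4.6034  r=-4.2134  x^+=3.0824  v^+=3.6131  a^+=0.5971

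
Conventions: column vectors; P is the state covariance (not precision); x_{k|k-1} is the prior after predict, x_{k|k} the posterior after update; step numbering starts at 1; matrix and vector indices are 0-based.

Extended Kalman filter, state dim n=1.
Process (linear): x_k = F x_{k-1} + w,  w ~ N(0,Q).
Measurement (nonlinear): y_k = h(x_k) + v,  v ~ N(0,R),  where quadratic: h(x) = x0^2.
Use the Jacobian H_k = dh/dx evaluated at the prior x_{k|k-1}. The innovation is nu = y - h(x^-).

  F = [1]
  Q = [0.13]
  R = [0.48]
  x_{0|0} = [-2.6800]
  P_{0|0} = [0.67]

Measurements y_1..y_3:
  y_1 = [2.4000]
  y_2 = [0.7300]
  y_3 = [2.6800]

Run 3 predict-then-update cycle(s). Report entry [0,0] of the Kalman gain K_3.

step 1: x^-=[-2.6800]  P^-=[0.8000]  H_jac=[-5.3600]  S=[23.4637]  K=[-0.1828]  nu=[-4.7824]  x^+=[-1.8060]  P^+=[0.0164]
step 2: x^-=[-1.8060]  P^-=[0.1464]  H_jac=[-3.6120]  S=[2.3896]  K=[-0.2212]  nu=[-2.5317]  x^+=[-1.2459]  P^+=[0.0294]
step 3: x^-=[-1.2459]  P^-=[0.1594]  H_jac=[-2.4918]  S=[1.4697]  K=[-0.2703]  nu=[1.1277]  x^+=[-1.5507]  P^+=[0.0521]

K[0,0] = -0.2703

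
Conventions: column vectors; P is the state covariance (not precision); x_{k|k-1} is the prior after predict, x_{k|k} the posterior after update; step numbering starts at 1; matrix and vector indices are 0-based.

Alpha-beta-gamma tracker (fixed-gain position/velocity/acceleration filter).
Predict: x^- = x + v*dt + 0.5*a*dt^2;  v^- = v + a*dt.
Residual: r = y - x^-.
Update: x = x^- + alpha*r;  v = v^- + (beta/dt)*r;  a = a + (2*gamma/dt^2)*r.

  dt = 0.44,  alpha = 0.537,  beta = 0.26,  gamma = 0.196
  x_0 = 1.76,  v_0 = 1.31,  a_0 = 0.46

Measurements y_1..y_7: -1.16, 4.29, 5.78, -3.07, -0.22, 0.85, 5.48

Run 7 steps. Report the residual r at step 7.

step 1: x_pred=2.3809  r=-3.5409  x^+=0.4794  v^+=-0.5800  a^+=-6.7096
step 2: x_pred=-0.4252  r=4.7152  x^+=2.1068  v^+=-0.7459  a^+=2.8377
step 3: x_pred=2.0533  r=3.7267  x^+=4.0546  v^+=2.7048  a^+=10.3835
step 4: x_pred=6.2498  r=-9.3198  x^+=1.2451  v^+=1.7664  a^+=-8.4872
step 5: x_pred=1.2007  r=-1.4207  x^+=0.4378  v^+=-2.8075  a^+=-11.3638
step 6: x_pred=-1.8975  r=2.7475  x^+=-0.4221  v^+=-6.1840  a^+=-5.8006
step 7: x_pred=-3.7046  r=9.1846  x^+=1.2275  v^+=-3.3090  a^+=12.7962

resid = 9.1846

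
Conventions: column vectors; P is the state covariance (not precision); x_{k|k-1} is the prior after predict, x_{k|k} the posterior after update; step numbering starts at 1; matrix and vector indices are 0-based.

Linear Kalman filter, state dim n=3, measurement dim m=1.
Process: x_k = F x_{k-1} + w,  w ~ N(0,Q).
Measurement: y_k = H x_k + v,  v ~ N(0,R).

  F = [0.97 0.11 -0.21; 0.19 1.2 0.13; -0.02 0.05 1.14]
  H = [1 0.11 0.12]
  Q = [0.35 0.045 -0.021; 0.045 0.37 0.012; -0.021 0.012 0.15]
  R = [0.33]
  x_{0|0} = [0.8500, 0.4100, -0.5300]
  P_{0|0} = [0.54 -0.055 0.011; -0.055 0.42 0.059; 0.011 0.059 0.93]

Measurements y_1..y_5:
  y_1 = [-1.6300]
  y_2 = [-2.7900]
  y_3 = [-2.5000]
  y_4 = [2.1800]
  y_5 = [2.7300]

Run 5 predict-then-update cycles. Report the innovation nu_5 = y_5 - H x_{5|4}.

innov = [1.7213]

step 1: x^-=[0.9809, 0.5846, -0.6007]  P^-=[0.8852 0.0963 -0.2354; 0.0963 1.0039 0.2572; -0.2354 0.2572 1.3662]  S=[1.2186]  K=[0.7120; 0.1950; -0.0354]  nu=[-2.6031]  x^+=[-0.8725, 0.0770, -0.5086]  P^+=[0.2675 -0.0729 -0.2047; -0.0729 0.9575 0.2656; -0.2047 0.2656 1.3647]
step 2: x^-=[-0.7310, -0.1395, -0.5585]  P^-=[0.7290 0.0163 -0.5477; 0.0163 1.8211 0.5931; -0.5477 0.5931 1.9658]  S=[0.9972]  K=[0.6670; 0.2886; -0.2472]  nu=[-1.9766]  x^+=[-2.0494, -0.7100, -0.0698]  P^+=[0.2854 -0.1756 -0.3832; -0.1756 1.7381 0.6642; -0.3832 0.6642 1.9049]
step 3: x^-=[-2.0514, -1.2505, -0.0741]  P^-=[0.8115 -0.1240 -0.8302; -0.1240 3.0235 1.2310; -0.8302 1.2310 2.7236]  S=[1.0233]  K=[0.6824; 0.3482; -0.3596]  nu=[-0.3022]  x^+=[-2.2576, -1.3557, 0.0345]  P^+=[0.3351 -0.3671 -0.5791; -0.3671 2.8995 1.3591; -0.5791 1.3591 2.5913]
step 4: x^-=[-2.3462, -2.0513, 0.0167]  P^-=[0.9094 -0.3893 -1.1356; -0.3893 4.8291 2.3182; -1.1356 2.3182 3.7071]  S=[1.0543]  K=[0.6927; 0.3985; -0.4133]  nu=[4.7499]  x^+=[0.9442, -0.1584, -1.9463]  P^+=[0.4035 -0.6803 -0.8337; -0.6803 4.6617 2.4918; -0.8337 2.4918 3.5270]
step 5: x^-=[1.3072, -0.2638, -2.2456]  P^-=[1.0209 -0.8318 -1.5182; -0.8318 7.5831 4.0694; -1.5182 4.0694 5.0690]  S=[1.0758]  K=[0.6946; 0.4561; -0.4297]  nu=[1.7213]  x^+=[2.5029, 0.5213, -2.9853]  P^+=[0.5019 -1.1726 -1.1971; -1.1726 7.3593 4.2802; -1.1971 4.2802 4.8703]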